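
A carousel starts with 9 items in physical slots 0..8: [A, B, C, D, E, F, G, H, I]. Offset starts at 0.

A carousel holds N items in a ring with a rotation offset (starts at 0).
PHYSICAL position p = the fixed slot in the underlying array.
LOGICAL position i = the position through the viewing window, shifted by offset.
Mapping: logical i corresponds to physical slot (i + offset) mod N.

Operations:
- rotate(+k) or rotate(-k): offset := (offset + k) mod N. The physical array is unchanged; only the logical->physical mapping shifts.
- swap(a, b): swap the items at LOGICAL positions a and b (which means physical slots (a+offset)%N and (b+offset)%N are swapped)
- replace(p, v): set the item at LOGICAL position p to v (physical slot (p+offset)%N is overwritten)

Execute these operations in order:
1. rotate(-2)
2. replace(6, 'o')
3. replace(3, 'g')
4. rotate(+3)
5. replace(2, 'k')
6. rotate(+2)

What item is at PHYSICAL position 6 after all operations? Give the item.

Answer: G

Derivation:
After op 1 (rotate(-2)): offset=7, physical=[A,B,C,D,E,F,G,H,I], logical=[H,I,A,B,C,D,E,F,G]
After op 2 (replace(6, 'o')): offset=7, physical=[A,B,C,D,o,F,G,H,I], logical=[H,I,A,B,C,D,o,F,G]
After op 3 (replace(3, 'g')): offset=7, physical=[A,g,C,D,o,F,G,H,I], logical=[H,I,A,g,C,D,o,F,G]
After op 4 (rotate(+3)): offset=1, physical=[A,g,C,D,o,F,G,H,I], logical=[g,C,D,o,F,G,H,I,A]
After op 5 (replace(2, 'k')): offset=1, physical=[A,g,C,k,o,F,G,H,I], logical=[g,C,k,o,F,G,H,I,A]
After op 6 (rotate(+2)): offset=3, physical=[A,g,C,k,o,F,G,H,I], logical=[k,o,F,G,H,I,A,g,C]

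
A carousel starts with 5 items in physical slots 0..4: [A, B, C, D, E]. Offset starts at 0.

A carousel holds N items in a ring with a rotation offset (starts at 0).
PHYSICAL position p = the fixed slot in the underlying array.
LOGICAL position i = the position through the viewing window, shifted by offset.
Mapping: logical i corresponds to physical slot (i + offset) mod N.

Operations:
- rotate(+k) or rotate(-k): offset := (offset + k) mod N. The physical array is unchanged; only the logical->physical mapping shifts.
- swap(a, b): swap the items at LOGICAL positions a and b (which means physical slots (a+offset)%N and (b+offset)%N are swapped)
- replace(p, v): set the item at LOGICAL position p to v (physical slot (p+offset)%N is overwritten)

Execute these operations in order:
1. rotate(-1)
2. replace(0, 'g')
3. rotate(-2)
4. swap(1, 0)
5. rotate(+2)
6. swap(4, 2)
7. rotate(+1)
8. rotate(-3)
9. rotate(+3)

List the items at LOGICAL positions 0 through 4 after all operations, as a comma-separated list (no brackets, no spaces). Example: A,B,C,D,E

After op 1 (rotate(-1)): offset=4, physical=[A,B,C,D,E], logical=[E,A,B,C,D]
After op 2 (replace(0, 'g')): offset=4, physical=[A,B,C,D,g], logical=[g,A,B,C,D]
After op 3 (rotate(-2)): offset=2, physical=[A,B,C,D,g], logical=[C,D,g,A,B]
After op 4 (swap(1, 0)): offset=2, physical=[A,B,D,C,g], logical=[D,C,g,A,B]
After op 5 (rotate(+2)): offset=4, physical=[A,B,D,C,g], logical=[g,A,B,D,C]
After op 6 (swap(4, 2)): offset=4, physical=[A,C,D,B,g], logical=[g,A,C,D,B]
After op 7 (rotate(+1)): offset=0, physical=[A,C,D,B,g], logical=[A,C,D,B,g]
After op 8 (rotate(-3)): offset=2, physical=[A,C,D,B,g], logical=[D,B,g,A,C]
After op 9 (rotate(+3)): offset=0, physical=[A,C,D,B,g], logical=[A,C,D,B,g]

Answer: A,C,D,B,g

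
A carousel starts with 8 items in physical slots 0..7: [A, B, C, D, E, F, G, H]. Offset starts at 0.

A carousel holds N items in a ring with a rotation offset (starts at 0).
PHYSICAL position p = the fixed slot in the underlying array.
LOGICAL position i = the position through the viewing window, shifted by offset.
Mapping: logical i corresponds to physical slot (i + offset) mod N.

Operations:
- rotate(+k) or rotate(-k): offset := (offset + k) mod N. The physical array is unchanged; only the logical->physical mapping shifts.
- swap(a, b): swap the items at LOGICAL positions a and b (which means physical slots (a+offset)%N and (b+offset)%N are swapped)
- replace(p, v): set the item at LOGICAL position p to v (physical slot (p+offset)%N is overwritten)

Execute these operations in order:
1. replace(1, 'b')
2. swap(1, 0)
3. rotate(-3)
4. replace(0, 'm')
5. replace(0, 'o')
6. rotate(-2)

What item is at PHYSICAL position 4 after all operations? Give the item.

Answer: E

Derivation:
After op 1 (replace(1, 'b')): offset=0, physical=[A,b,C,D,E,F,G,H], logical=[A,b,C,D,E,F,G,H]
After op 2 (swap(1, 0)): offset=0, physical=[b,A,C,D,E,F,G,H], logical=[b,A,C,D,E,F,G,H]
After op 3 (rotate(-3)): offset=5, physical=[b,A,C,D,E,F,G,H], logical=[F,G,H,b,A,C,D,E]
After op 4 (replace(0, 'm')): offset=5, physical=[b,A,C,D,E,m,G,H], logical=[m,G,H,b,A,C,D,E]
After op 5 (replace(0, 'o')): offset=5, physical=[b,A,C,D,E,o,G,H], logical=[o,G,H,b,A,C,D,E]
After op 6 (rotate(-2)): offset=3, physical=[b,A,C,D,E,o,G,H], logical=[D,E,o,G,H,b,A,C]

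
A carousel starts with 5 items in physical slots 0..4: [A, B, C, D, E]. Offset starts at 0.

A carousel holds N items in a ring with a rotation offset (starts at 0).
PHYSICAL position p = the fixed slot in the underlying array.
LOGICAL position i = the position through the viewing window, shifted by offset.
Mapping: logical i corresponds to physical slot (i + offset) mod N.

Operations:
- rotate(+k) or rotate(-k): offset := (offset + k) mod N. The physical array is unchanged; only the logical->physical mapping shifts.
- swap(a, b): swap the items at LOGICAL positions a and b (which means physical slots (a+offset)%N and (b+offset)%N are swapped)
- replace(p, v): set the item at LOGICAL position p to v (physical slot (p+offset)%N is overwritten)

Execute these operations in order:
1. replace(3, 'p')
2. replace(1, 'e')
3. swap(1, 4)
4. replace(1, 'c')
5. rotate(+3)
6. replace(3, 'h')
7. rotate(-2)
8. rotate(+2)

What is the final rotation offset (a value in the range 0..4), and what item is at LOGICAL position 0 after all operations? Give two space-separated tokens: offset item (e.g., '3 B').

After op 1 (replace(3, 'p')): offset=0, physical=[A,B,C,p,E], logical=[A,B,C,p,E]
After op 2 (replace(1, 'e')): offset=0, physical=[A,e,C,p,E], logical=[A,e,C,p,E]
After op 3 (swap(1, 4)): offset=0, physical=[A,E,C,p,e], logical=[A,E,C,p,e]
After op 4 (replace(1, 'c')): offset=0, physical=[A,c,C,p,e], logical=[A,c,C,p,e]
After op 5 (rotate(+3)): offset=3, physical=[A,c,C,p,e], logical=[p,e,A,c,C]
After op 6 (replace(3, 'h')): offset=3, physical=[A,h,C,p,e], logical=[p,e,A,h,C]
After op 7 (rotate(-2)): offset=1, physical=[A,h,C,p,e], logical=[h,C,p,e,A]
After op 8 (rotate(+2)): offset=3, physical=[A,h,C,p,e], logical=[p,e,A,h,C]

Answer: 3 p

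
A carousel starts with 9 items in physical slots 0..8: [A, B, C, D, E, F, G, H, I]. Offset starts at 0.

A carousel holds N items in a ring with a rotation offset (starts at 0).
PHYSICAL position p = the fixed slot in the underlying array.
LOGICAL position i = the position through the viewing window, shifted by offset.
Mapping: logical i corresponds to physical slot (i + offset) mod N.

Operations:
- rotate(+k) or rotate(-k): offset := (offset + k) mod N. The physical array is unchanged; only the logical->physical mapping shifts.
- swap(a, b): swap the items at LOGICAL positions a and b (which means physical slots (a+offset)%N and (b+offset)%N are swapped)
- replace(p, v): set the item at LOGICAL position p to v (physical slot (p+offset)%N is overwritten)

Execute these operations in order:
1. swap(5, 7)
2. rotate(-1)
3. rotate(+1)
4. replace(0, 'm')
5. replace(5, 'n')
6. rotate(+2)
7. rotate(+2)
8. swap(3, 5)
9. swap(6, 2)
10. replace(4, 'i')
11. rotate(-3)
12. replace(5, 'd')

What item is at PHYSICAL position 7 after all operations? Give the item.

Answer: m

Derivation:
After op 1 (swap(5, 7)): offset=0, physical=[A,B,C,D,E,H,G,F,I], logical=[A,B,C,D,E,H,G,F,I]
After op 2 (rotate(-1)): offset=8, physical=[A,B,C,D,E,H,G,F,I], logical=[I,A,B,C,D,E,H,G,F]
After op 3 (rotate(+1)): offset=0, physical=[A,B,C,D,E,H,G,F,I], logical=[A,B,C,D,E,H,G,F,I]
After op 4 (replace(0, 'm')): offset=0, physical=[m,B,C,D,E,H,G,F,I], logical=[m,B,C,D,E,H,G,F,I]
After op 5 (replace(5, 'n')): offset=0, physical=[m,B,C,D,E,n,G,F,I], logical=[m,B,C,D,E,n,G,F,I]
After op 6 (rotate(+2)): offset=2, physical=[m,B,C,D,E,n,G,F,I], logical=[C,D,E,n,G,F,I,m,B]
After op 7 (rotate(+2)): offset=4, physical=[m,B,C,D,E,n,G,F,I], logical=[E,n,G,F,I,m,B,C,D]
After op 8 (swap(3, 5)): offset=4, physical=[F,B,C,D,E,n,G,m,I], logical=[E,n,G,m,I,F,B,C,D]
After op 9 (swap(6, 2)): offset=4, physical=[F,G,C,D,E,n,B,m,I], logical=[E,n,B,m,I,F,G,C,D]
After op 10 (replace(4, 'i')): offset=4, physical=[F,G,C,D,E,n,B,m,i], logical=[E,n,B,m,i,F,G,C,D]
After op 11 (rotate(-3)): offset=1, physical=[F,G,C,D,E,n,B,m,i], logical=[G,C,D,E,n,B,m,i,F]
After op 12 (replace(5, 'd')): offset=1, physical=[F,G,C,D,E,n,d,m,i], logical=[G,C,D,E,n,d,m,i,F]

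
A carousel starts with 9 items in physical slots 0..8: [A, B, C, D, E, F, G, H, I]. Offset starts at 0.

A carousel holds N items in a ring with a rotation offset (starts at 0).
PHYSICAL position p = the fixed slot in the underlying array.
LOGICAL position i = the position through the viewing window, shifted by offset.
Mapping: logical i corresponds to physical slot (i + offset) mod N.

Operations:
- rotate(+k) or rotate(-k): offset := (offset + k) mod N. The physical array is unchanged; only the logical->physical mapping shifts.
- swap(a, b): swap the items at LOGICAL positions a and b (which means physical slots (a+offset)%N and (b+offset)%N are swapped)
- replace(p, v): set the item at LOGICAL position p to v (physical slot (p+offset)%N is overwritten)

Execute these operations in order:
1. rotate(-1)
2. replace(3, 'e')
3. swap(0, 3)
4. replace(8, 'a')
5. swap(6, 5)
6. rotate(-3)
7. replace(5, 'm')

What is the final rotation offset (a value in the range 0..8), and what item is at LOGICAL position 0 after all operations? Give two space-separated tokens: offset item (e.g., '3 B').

Answer: 5 E

Derivation:
After op 1 (rotate(-1)): offset=8, physical=[A,B,C,D,E,F,G,H,I], logical=[I,A,B,C,D,E,F,G,H]
After op 2 (replace(3, 'e')): offset=8, physical=[A,B,e,D,E,F,G,H,I], logical=[I,A,B,e,D,E,F,G,H]
After op 3 (swap(0, 3)): offset=8, physical=[A,B,I,D,E,F,G,H,e], logical=[e,A,B,I,D,E,F,G,H]
After op 4 (replace(8, 'a')): offset=8, physical=[A,B,I,D,E,F,G,a,e], logical=[e,A,B,I,D,E,F,G,a]
After op 5 (swap(6, 5)): offset=8, physical=[A,B,I,D,F,E,G,a,e], logical=[e,A,B,I,D,F,E,G,a]
After op 6 (rotate(-3)): offset=5, physical=[A,B,I,D,F,E,G,a,e], logical=[E,G,a,e,A,B,I,D,F]
After op 7 (replace(5, 'm')): offset=5, physical=[A,m,I,D,F,E,G,a,e], logical=[E,G,a,e,A,m,I,D,F]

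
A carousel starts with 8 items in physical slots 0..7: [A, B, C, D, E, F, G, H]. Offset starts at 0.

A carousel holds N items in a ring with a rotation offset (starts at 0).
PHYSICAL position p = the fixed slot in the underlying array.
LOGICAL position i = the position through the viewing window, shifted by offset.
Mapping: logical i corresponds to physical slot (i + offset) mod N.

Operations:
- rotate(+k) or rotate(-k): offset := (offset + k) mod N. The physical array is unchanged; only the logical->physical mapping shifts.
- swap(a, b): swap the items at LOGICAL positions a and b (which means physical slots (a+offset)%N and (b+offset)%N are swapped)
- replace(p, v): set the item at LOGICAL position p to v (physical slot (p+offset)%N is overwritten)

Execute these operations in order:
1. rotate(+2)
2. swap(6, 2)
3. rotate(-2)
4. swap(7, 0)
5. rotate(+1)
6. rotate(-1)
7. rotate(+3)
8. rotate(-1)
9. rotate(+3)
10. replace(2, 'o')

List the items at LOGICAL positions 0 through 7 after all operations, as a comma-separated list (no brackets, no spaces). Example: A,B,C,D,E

After op 1 (rotate(+2)): offset=2, physical=[A,B,C,D,E,F,G,H], logical=[C,D,E,F,G,H,A,B]
After op 2 (swap(6, 2)): offset=2, physical=[E,B,C,D,A,F,G,H], logical=[C,D,A,F,G,H,E,B]
After op 3 (rotate(-2)): offset=0, physical=[E,B,C,D,A,F,G,H], logical=[E,B,C,D,A,F,G,H]
After op 4 (swap(7, 0)): offset=0, physical=[H,B,C,D,A,F,G,E], logical=[H,B,C,D,A,F,G,E]
After op 5 (rotate(+1)): offset=1, physical=[H,B,C,D,A,F,G,E], logical=[B,C,D,A,F,G,E,H]
After op 6 (rotate(-1)): offset=0, physical=[H,B,C,D,A,F,G,E], logical=[H,B,C,D,A,F,G,E]
After op 7 (rotate(+3)): offset=3, physical=[H,B,C,D,A,F,G,E], logical=[D,A,F,G,E,H,B,C]
After op 8 (rotate(-1)): offset=2, physical=[H,B,C,D,A,F,G,E], logical=[C,D,A,F,G,E,H,B]
After op 9 (rotate(+3)): offset=5, physical=[H,B,C,D,A,F,G,E], logical=[F,G,E,H,B,C,D,A]
After op 10 (replace(2, 'o')): offset=5, physical=[H,B,C,D,A,F,G,o], logical=[F,G,o,H,B,C,D,A]

Answer: F,G,o,H,B,C,D,A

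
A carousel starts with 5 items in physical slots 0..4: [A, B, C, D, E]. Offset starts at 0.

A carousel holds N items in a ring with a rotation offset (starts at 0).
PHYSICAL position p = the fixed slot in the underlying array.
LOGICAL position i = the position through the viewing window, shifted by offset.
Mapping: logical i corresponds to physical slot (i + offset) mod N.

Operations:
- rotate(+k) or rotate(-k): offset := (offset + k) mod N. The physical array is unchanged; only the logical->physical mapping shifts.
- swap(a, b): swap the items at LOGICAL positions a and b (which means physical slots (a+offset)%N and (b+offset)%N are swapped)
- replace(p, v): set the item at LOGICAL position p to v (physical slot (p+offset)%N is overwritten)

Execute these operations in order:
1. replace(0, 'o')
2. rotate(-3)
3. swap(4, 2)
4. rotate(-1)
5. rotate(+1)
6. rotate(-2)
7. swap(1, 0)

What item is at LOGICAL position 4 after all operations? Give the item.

Answer: B

Derivation:
After op 1 (replace(0, 'o')): offset=0, physical=[o,B,C,D,E], logical=[o,B,C,D,E]
After op 2 (rotate(-3)): offset=2, physical=[o,B,C,D,E], logical=[C,D,E,o,B]
After op 3 (swap(4, 2)): offset=2, physical=[o,E,C,D,B], logical=[C,D,B,o,E]
After op 4 (rotate(-1)): offset=1, physical=[o,E,C,D,B], logical=[E,C,D,B,o]
After op 5 (rotate(+1)): offset=2, physical=[o,E,C,D,B], logical=[C,D,B,o,E]
After op 6 (rotate(-2)): offset=0, physical=[o,E,C,D,B], logical=[o,E,C,D,B]
After op 7 (swap(1, 0)): offset=0, physical=[E,o,C,D,B], logical=[E,o,C,D,B]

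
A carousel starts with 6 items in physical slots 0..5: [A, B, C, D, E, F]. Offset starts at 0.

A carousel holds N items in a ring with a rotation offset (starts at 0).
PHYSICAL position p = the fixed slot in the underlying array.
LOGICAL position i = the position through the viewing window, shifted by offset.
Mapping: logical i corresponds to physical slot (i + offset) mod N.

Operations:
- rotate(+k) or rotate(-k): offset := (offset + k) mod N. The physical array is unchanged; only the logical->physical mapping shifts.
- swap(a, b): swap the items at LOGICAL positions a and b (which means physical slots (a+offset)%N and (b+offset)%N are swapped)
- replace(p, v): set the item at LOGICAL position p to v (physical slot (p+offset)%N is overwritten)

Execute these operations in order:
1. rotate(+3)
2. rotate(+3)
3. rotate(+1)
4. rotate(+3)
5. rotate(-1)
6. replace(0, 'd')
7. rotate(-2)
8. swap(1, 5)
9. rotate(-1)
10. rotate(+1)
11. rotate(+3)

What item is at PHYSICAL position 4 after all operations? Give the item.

Answer: E

Derivation:
After op 1 (rotate(+3)): offset=3, physical=[A,B,C,D,E,F], logical=[D,E,F,A,B,C]
After op 2 (rotate(+3)): offset=0, physical=[A,B,C,D,E,F], logical=[A,B,C,D,E,F]
After op 3 (rotate(+1)): offset=1, physical=[A,B,C,D,E,F], logical=[B,C,D,E,F,A]
After op 4 (rotate(+3)): offset=4, physical=[A,B,C,D,E,F], logical=[E,F,A,B,C,D]
After op 5 (rotate(-1)): offset=3, physical=[A,B,C,D,E,F], logical=[D,E,F,A,B,C]
After op 6 (replace(0, 'd')): offset=3, physical=[A,B,C,d,E,F], logical=[d,E,F,A,B,C]
After op 7 (rotate(-2)): offset=1, physical=[A,B,C,d,E,F], logical=[B,C,d,E,F,A]
After op 8 (swap(1, 5)): offset=1, physical=[C,B,A,d,E,F], logical=[B,A,d,E,F,C]
After op 9 (rotate(-1)): offset=0, physical=[C,B,A,d,E,F], logical=[C,B,A,d,E,F]
After op 10 (rotate(+1)): offset=1, physical=[C,B,A,d,E,F], logical=[B,A,d,E,F,C]
After op 11 (rotate(+3)): offset=4, physical=[C,B,A,d,E,F], logical=[E,F,C,B,A,d]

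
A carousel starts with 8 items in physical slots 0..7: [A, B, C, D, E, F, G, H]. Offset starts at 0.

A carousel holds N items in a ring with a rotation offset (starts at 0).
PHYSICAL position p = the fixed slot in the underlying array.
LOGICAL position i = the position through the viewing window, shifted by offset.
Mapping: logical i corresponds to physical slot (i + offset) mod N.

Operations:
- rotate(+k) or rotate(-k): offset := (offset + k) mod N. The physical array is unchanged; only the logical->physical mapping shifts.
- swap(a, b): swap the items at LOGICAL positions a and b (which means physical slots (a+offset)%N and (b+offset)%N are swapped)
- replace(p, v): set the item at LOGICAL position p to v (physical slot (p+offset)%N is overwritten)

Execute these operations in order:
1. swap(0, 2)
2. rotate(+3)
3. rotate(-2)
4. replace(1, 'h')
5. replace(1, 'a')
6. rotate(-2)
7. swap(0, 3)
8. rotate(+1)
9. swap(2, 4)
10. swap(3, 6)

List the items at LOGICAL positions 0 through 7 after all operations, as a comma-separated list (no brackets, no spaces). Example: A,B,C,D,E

Answer: C,B,E,G,H,F,D,a

Derivation:
After op 1 (swap(0, 2)): offset=0, physical=[C,B,A,D,E,F,G,H], logical=[C,B,A,D,E,F,G,H]
After op 2 (rotate(+3)): offset=3, physical=[C,B,A,D,E,F,G,H], logical=[D,E,F,G,H,C,B,A]
After op 3 (rotate(-2)): offset=1, physical=[C,B,A,D,E,F,G,H], logical=[B,A,D,E,F,G,H,C]
After op 4 (replace(1, 'h')): offset=1, physical=[C,B,h,D,E,F,G,H], logical=[B,h,D,E,F,G,H,C]
After op 5 (replace(1, 'a')): offset=1, physical=[C,B,a,D,E,F,G,H], logical=[B,a,D,E,F,G,H,C]
After op 6 (rotate(-2)): offset=7, physical=[C,B,a,D,E,F,G,H], logical=[H,C,B,a,D,E,F,G]
After op 7 (swap(0, 3)): offset=7, physical=[C,B,H,D,E,F,G,a], logical=[a,C,B,H,D,E,F,G]
After op 8 (rotate(+1)): offset=0, physical=[C,B,H,D,E,F,G,a], logical=[C,B,H,D,E,F,G,a]
After op 9 (swap(2, 4)): offset=0, physical=[C,B,E,D,H,F,G,a], logical=[C,B,E,D,H,F,G,a]
After op 10 (swap(3, 6)): offset=0, physical=[C,B,E,G,H,F,D,a], logical=[C,B,E,G,H,F,D,a]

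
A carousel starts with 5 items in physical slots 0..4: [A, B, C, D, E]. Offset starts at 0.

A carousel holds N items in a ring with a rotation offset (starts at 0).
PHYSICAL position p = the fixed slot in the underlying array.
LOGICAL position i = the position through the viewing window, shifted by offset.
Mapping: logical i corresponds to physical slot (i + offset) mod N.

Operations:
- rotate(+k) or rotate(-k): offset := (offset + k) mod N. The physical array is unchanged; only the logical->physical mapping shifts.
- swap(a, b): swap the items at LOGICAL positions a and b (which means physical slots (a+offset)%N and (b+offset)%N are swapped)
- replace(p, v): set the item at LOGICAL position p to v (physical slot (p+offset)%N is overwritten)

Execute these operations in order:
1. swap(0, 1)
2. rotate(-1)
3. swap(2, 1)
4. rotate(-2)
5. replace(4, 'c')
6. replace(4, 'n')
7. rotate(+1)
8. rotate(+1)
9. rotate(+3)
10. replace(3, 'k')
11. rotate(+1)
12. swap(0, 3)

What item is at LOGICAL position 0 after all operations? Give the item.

Answer: n

Derivation:
After op 1 (swap(0, 1)): offset=0, physical=[B,A,C,D,E], logical=[B,A,C,D,E]
After op 2 (rotate(-1)): offset=4, physical=[B,A,C,D,E], logical=[E,B,A,C,D]
After op 3 (swap(2, 1)): offset=4, physical=[A,B,C,D,E], logical=[E,A,B,C,D]
After op 4 (rotate(-2)): offset=2, physical=[A,B,C,D,E], logical=[C,D,E,A,B]
After op 5 (replace(4, 'c')): offset=2, physical=[A,c,C,D,E], logical=[C,D,E,A,c]
After op 6 (replace(4, 'n')): offset=2, physical=[A,n,C,D,E], logical=[C,D,E,A,n]
After op 7 (rotate(+1)): offset=3, physical=[A,n,C,D,E], logical=[D,E,A,n,C]
After op 8 (rotate(+1)): offset=4, physical=[A,n,C,D,E], logical=[E,A,n,C,D]
After op 9 (rotate(+3)): offset=2, physical=[A,n,C,D,E], logical=[C,D,E,A,n]
After op 10 (replace(3, 'k')): offset=2, physical=[k,n,C,D,E], logical=[C,D,E,k,n]
After op 11 (rotate(+1)): offset=3, physical=[k,n,C,D,E], logical=[D,E,k,n,C]
After op 12 (swap(0, 3)): offset=3, physical=[k,D,C,n,E], logical=[n,E,k,D,C]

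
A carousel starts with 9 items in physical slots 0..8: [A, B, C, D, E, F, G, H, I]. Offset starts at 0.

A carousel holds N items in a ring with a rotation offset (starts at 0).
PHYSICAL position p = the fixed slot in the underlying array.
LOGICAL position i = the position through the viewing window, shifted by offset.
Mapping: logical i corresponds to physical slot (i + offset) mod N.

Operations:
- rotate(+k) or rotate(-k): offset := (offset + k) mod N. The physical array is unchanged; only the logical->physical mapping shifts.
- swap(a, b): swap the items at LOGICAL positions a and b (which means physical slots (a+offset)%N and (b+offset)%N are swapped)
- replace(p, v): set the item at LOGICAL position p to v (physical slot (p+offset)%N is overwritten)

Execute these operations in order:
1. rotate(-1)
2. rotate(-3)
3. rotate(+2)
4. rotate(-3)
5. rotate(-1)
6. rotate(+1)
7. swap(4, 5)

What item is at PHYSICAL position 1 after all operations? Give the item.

After op 1 (rotate(-1)): offset=8, physical=[A,B,C,D,E,F,G,H,I], logical=[I,A,B,C,D,E,F,G,H]
After op 2 (rotate(-3)): offset=5, physical=[A,B,C,D,E,F,G,H,I], logical=[F,G,H,I,A,B,C,D,E]
After op 3 (rotate(+2)): offset=7, physical=[A,B,C,D,E,F,G,H,I], logical=[H,I,A,B,C,D,E,F,G]
After op 4 (rotate(-3)): offset=4, physical=[A,B,C,D,E,F,G,H,I], logical=[E,F,G,H,I,A,B,C,D]
After op 5 (rotate(-1)): offset=3, physical=[A,B,C,D,E,F,G,H,I], logical=[D,E,F,G,H,I,A,B,C]
After op 6 (rotate(+1)): offset=4, physical=[A,B,C,D,E,F,G,H,I], logical=[E,F,G,H,I,A,B,C,D]
After op 7 (swap(4, 5)): offset=4, physical=[I,B,C,D,E,F,G,H,A], logical=[E,F,G,H,A,I,B,C,D]

Answer: B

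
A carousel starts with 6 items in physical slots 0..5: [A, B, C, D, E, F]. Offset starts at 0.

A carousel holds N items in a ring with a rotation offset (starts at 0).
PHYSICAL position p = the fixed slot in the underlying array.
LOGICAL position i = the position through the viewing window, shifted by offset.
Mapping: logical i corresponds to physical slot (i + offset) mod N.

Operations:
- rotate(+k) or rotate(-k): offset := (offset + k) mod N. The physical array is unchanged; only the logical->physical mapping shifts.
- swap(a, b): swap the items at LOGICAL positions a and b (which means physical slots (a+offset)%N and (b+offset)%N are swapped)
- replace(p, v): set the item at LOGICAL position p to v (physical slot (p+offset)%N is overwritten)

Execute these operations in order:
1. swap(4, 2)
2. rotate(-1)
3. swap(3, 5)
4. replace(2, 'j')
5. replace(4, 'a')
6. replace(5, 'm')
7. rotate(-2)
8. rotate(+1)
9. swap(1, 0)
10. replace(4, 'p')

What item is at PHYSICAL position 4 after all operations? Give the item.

After op 1 (swap(4, 2)): offset=0, physical=[A,B,E,D,C,F], logical=[A,B,E,D,C,F]
After op 2 (rotate(-1)): offset=5, physical=[A,B,E,D,C,F], logical=[F,A,B,E,D,C]
After op 3 (swap(3, 5)): offset=5, physical=[A,B,C,D,E,F], logical=[F,A,B,C,D,E]
After op 4 (replace(2, 'j')): offset=5, physical=[A,j,C,D,E,F], logical=[F,A,j,C,D,E]
After op 5 (replace(4, 'a')): offset=5, physical=[A,j,C,a,E,F], logical=[F,A,j,C,a,E]
After op 6 (replace(5, 'm')): offset=5, physical=[A,j,C,a,m,F], logical=[F,A,j,C,a,m]
After op 7 (rotate(-2)): offset=3, physical=[A,j,C,a,m,F], logical=[a,m,F,A,j,C]
After op 8 (rotate(+1)): offset=4, physical=[A,j,C,a,m,F], logical=[m,F,A,j,C,a]
After op 9 (swap(1, 0)): offset=4, physical=[A,j,C,a,F,m], logical=[F,m,A,j,C,a]
After op 10 (replace(4, 'p')): offset=4, physical=[A,j,p,a,F,m], logical=[F,m,A,j,p,a]

Answer: F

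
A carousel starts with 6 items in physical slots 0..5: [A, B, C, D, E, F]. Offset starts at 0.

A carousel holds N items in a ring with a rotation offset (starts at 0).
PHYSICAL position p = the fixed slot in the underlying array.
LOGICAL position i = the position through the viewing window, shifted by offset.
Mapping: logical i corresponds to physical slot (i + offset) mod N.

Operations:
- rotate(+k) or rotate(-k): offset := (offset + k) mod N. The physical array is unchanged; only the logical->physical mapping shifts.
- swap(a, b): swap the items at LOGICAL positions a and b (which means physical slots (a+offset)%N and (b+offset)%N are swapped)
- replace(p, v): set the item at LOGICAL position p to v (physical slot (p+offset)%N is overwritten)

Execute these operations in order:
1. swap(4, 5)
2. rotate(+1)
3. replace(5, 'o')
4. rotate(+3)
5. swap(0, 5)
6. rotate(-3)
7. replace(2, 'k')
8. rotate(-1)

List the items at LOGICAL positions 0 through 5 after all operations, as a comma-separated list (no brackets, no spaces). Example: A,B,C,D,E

After op 1 (swap(4, 5)): offset=0, physical=[A,B,C,D,F,E], logical=[A,B,C,D,F,E]
After op 2 (rotate(+1)): offset=1, physical=[A,B,C,D,F,E], logical=[B,C,D,F,E,A]
After op 3 (replace(5, 'o')): offset=1, physical=[o,B,C,D,F,E], logical=[B,C,D,F,E,o]
After op 4 (rotate(+3)): offset=4, physical=[o,B,C,D,F,E], logical=[F,E,o,B,C,D]
After op 5 (swap(0, 5)): offset=4, physical=[o,B,C,F,D,E], logical=[D,E,o,B,C,F]
After op 6 (rotate(-3)): offset=1, physical=[o,B,C,F,D,E], logical=[B,C,F,D,E,o]
After op 7 (replace(2, 'k')): offset=1, physical=[o,B,C,k,D,E], logical=[B,C,k,D,E,o]
After op 8 (rotate(-1)): offset=0, physical=[o,B,C,k,D,E], logical=[o,B,C,k,D,E]

Answer: o,B,C,k,D,E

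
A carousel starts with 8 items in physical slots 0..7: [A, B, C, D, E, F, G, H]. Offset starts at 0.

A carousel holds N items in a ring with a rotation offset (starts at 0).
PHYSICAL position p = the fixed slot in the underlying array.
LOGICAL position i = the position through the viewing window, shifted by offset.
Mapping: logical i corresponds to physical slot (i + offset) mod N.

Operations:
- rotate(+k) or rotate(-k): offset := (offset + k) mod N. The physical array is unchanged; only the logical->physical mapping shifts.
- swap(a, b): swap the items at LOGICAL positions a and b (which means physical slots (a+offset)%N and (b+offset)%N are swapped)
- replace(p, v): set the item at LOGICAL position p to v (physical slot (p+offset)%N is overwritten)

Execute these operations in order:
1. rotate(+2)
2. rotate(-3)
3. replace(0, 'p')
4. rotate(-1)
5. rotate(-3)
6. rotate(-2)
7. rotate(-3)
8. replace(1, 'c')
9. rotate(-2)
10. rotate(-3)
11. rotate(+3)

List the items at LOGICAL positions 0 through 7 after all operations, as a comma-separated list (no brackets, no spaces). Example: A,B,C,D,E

After op 1 (rotate(+2)): offset=2, physical=[A,B,C,D,E,F,G,H], logical=[C,D,E,F,G,H,A,B]
After op 2 (rotate(-3)): offset=7, physical=[A,B,C,D,E,F,G,H], logical=[H,A,B,C,D,E,F,G]
After op 3 (replace(0, 'p')): offset=7, physical=[A,B,C,D,E,F,G,p], logical=[p,A,B,C,D,E,F,G]
After op 4 (rotate(-1)): offset=6, physical=[A,B,C,D,E,F,G,p], logical=[G,p,A,B,C,D,E,F]
After op 5 (rotate(-3)): offset=3, physical=[A,B,C,D,E,F,G,p], logical=[D,E,F,G,p,A,B,C]
After op 6 (rotate(-2)): offset=1, physical=[A,B,C,D,E,F,G,p], logical=[B,C,D,E,F,G,p,A]
After op 7 (rotate(-3)): offset=6, physical=[A,B,C,D,E,F,G,p], logical=[G,p,A,B,C,D,E,F]
After op 8 (replace(1, 'c')): offset=6, physical=[A,B,C,D,E,F,G,c], logical=[G,c,A,B,C,D,E,F]
After op 9 (rotate(-2)): offset=4, physical=[A,B,C,D,E,F,G,c], logical=[E,F,G,c,A,B,C,D]
After op 10 (rotate(-3)): offset=1, physical=[A,B,C,D,E,F,G,c], logical=[B,C,D,E,F,G,c,A]
After op 11 (rotate(+3)): offset=4, physical=[A,B,C,D,E,F,G,c], logical=[E,F,G,c,A,B,C,D]

Answer: E,F,G,c,A,B,C,D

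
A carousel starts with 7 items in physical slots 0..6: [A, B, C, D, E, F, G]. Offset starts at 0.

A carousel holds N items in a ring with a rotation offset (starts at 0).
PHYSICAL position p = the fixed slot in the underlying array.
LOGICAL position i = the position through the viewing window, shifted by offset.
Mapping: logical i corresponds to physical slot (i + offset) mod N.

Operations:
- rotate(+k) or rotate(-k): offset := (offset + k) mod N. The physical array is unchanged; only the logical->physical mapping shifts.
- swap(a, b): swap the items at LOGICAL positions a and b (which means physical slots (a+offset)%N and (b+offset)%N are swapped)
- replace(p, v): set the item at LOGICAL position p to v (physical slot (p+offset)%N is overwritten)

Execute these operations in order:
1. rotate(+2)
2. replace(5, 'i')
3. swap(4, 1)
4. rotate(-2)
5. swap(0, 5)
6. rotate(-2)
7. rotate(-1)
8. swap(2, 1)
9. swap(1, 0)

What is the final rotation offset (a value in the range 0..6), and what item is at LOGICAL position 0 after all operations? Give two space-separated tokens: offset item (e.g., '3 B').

After op 1 (rotate(+2)): offset=2, physical=[A,B,C,D,E,F,G], logical=[C,D,E,F,G,A,B]
After op 2 (replace(5, 'i')): offset=2, physical=[i,B,C,D,E,F,G], logical=[C,D,E,F,G,i,B]
After op 3 (swap(4, 1)): offset=2, physical=[i,B,C,G,E,F,D], logical=[C,G,E,F,D,i,B]
After op 4 (rotate(-2)): offset=0, physical=[i,B,C,G,E,F,D], logical=[i,B,C,G,E,F,D]
After op 5 (swap(0, 5)): offset=0, physical=[F,B,C,G,E,i,D], logical=[F,B,C,G,E,i,D]
After op 6 (rotate(-2)): offset=5, physical=[F,B,C,G,E,i,D], logical=[i,D,F,B,C,G,E]
After op 7 (rotate(-1)): offset=4, physical=[F,B,C,G,E,i,D], logical=[E,i,D,F,B,C,G]
After op 8 (swap(2, 1)): offset=4, physical=[F,B,C,G,E,D,i], logical=[E,D,i,F,B,C,G]
After op 9 (swap(1, 0)): offset=4, physical=[F,B,C,G,D,E,i], logical=[D,E,i,F,B,C,G]

Answer: 4 D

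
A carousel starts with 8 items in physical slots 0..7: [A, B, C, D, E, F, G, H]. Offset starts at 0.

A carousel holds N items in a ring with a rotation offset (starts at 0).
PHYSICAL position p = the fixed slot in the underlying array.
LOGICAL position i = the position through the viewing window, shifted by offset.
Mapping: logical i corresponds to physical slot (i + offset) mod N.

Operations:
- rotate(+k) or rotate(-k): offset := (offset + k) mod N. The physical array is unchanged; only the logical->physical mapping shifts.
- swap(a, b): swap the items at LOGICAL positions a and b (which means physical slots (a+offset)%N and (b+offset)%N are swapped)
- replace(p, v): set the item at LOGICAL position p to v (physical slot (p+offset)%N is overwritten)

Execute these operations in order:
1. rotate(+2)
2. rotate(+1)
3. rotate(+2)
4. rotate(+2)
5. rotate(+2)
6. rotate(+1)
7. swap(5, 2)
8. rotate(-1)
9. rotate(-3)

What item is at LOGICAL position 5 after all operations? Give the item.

Answer: D

Derivation:
After op 1 (rotate(+2)): offset=2, physical=[A,B,C,D,E,F,G,H], logical=[C,D,E,F,G,H,A,B]
After op 2 (rotate(+1)): offset=3, physical=[A,B,C,D,E,F,G,H], logical=[D,E,F,G,H,A,B,C]
After op 3 (rotate(+2)): offset=5, physical=[A,B,C,D,E,F,G,H], logical=[F,G,H,A,B,C,D,E]
After op 4 (rotate(+2)): offset=7, physical=[A,B,C,D,E,F,G,H], logical=[H,A,B,C,D,E,F,G]
After op 5 (rotate(+2)): offset=1, physical=[A,B,C,D,E,F,G,H], logical=[B,C,D,E,F,G,H,A]
After op 6 (rotate(+1)): offset=2, physical=[A,B,C,D,E,F,G,H], logical=[C,D,E,F,G,H,A,B]
After op 7 (swap(5, 2)): offset=2, physical=[A,B,C,D,H,F,G,E], logical=[C,D,H,F,G,E,A,B]
After op 8 (rotate(-1)): offset=1, physical=[A,B,C,D,H,F,G,E], logical=[B,C,D,H,F,G,E,A]
After op 9 (rotate(-3)): offset=6, physical=[A,B,C,D,H,F,G,E], logical=[G,E,A,B,C,D,H,F]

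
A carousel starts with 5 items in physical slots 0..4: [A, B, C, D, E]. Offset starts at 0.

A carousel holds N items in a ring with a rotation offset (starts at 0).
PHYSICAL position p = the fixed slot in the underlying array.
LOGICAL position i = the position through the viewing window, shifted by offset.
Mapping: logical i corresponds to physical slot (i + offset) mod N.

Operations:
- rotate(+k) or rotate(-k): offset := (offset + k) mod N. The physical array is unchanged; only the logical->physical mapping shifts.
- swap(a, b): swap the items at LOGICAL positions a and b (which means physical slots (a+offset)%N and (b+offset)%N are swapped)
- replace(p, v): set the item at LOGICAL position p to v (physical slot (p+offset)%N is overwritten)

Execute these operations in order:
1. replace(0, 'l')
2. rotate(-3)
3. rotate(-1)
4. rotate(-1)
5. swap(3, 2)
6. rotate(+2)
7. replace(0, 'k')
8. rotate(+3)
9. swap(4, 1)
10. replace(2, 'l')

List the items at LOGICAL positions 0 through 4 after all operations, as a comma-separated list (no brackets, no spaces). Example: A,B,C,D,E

Answer: l,E,l,C,B

Derivation:
After op 1 (replace(0, 'l')): offset=0, physical=[l,B,C,D,E], logical=[l,B,C,D,E]
After op 2 (rotate(-3)): offset=2, physical=[l,B,C,D,E], logical=[C,D,E,l,B]
After op 3 (rotate(-1)): offset=1, physical=[l,B,C,D,E], logical=[B,C,D,E,l]
After op 4 (rotate(-1)): offset=0, physical=[l,B,C,D,E], logical=[l,B,C,D,E]
After op 5 (swap(3, 2)): offset=0, physical=[l,B,D,C,E], logical=[l,B,D,C,E]
After op 6 (rotate(+2)): offset=2, physical=[l,B,D,C,E], logical=[D,C,E,l,B]
After op 7 (replace(0, 'k')): offset=2, physical=[l,B,k,C,E], logical=[k,C,E,l,B]
After op 8 (rotate(+3)): offset=0, physical=[l,B,k,C,E], logical=[l,B,k,C,E]
After op 9 (swap(4, 1)): offset=0, physical=[l,E,k,C,B], logical=[l,E,k,C,B]
After op 10 (replace(2, 'l')): offset=0, physical=[l,E,l,C,B], logical=[l,E,l,C,B]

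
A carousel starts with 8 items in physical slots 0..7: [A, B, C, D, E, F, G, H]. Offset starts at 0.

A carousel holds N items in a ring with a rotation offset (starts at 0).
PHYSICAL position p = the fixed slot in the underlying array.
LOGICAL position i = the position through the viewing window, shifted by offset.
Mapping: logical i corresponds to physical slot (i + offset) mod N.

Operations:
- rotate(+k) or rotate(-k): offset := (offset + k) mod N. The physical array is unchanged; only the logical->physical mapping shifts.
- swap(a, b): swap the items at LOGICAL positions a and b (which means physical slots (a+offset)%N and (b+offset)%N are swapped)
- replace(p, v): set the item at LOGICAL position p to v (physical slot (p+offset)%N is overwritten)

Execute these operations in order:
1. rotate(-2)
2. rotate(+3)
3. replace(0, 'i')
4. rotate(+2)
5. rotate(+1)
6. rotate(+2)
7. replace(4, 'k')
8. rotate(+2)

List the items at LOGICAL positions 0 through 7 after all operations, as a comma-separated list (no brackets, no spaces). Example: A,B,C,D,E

Answer: A,i,k,D,E,F,G,H

Derivation:
After op 1 (rotate(-2)): offset=6, physical=[A,B,C,D,E,F,G,H], logical=[G,H,A,B,C,D,E,F]
After op 2 (rotate(+3)): offset=1, physical=[A,B,C,D,E,F,G,H], logical=[B,C,D,E,F,G,H,A]
After op 3 (replace(0, 'i')): offset=1, physical=[A,i,C,D,E,F,G,H], logical=[i,C,D,E,F,G,H,A]
After op 4 (rotate(+2)): offset=3, physical=[A,i,C,D,E,F,G,H], logical=[D,E,F,G,H,A,i,C]
After op 5 (rotate(+1)): offset=4, physical=[A,i,C,D,E,F,G,H], logical=[E,F,G,H,A,i,C,D]
After op 6 (rotate(+2)): offset=6, physical=[A,i,C,D,E,F,G,H], logical=[G,H,A,i,C,D,E,F]
After op 7 (replace(4, 'k')): offset=6, physical=[A,i,k,D,E,F,G,H], logical=[G,H,A,i,k,D,E,F]
After op 8 (rotate(+2)): offset=0, physical=[A,i,k,D,E,F,G,H], logical=[A,i,k,D,E,F,G,H]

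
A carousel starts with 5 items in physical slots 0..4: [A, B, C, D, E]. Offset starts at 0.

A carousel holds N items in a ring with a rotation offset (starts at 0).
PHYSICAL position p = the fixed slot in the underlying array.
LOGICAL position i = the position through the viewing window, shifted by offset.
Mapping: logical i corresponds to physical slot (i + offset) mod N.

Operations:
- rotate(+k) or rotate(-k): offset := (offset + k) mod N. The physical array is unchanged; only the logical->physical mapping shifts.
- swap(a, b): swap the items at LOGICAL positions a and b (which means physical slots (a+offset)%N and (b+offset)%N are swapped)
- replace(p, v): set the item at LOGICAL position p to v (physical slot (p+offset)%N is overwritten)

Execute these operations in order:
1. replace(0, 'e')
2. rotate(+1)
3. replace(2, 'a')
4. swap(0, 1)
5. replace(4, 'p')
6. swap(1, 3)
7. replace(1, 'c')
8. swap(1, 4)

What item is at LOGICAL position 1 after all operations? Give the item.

After op 1 (replace(0, 'e')): offset=0, physical=[e,B,C,D,E], logical=[e,B,C,D,E]
After op 2 (rotate(+1)): offset=1, physical=[e,B,C,D,E], logical=[B,C,D,E,e]
After op 3 (replace(2, 'a')): offset=1, physical=[e,B,C,a,E], logical=[B,C,a,E,e]
After op 4 (swap(0, 1)): offset=1, physical=[e,C,B,a,E], logical=[C,B,a,E,e]
After op 5 (replace(4, 'p')): offset=1, physical=[p,C,B,a,E], logical=[C,B,a,E,p]
After op 6 (swap(1, 3)): offset=1, physical=[p,C,E,a,B], logical=[C,E,a,B,p]
After op 7 (replace(1, 'c')): offset=1, physical=[p,C,c,a,B], logical=[C,c,a,B,p]
After op 8 (swap(1, 4)): offset=1, physical=[c,C,p,a,B], logical=[C,p,a,B,c]

Answer: p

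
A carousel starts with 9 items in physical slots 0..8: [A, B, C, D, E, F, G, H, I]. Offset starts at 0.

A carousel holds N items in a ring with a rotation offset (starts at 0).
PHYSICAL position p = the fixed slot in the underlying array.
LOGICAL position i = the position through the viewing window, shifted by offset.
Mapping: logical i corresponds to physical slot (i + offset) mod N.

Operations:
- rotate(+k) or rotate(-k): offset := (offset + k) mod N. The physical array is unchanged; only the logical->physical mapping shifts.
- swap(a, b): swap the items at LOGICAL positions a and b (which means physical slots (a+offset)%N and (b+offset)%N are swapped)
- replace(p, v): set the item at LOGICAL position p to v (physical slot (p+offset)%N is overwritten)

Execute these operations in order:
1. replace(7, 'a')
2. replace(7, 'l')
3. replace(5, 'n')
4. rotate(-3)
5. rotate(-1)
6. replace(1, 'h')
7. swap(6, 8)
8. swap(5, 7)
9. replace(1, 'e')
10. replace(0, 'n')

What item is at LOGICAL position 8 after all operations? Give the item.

After op 1 (replace(7, 'a')): offset=0, physical=[A,B,C,D,E,F,G,a,I], logical=[A,B,C,D,E,F,G,a,I]
After op 2 (replace(7, 'l')): offset=0, physical=[A,B,C,D,E,F,G,l,I], logical=[A,B,C,D,E,F,G,l,I]
After op 3 (replace(5, 'n')): offset=0, physical=[A,B,C,D,E,n,G,l,I], logical=[A,B,C,D,E,n,G,l,I]
After op 4 (rotate(-3)): offset=6, physical=[A,B,C,D,E,n,G,l,I], logical=[G,l,I,A,B,C,D,E,n]
After op 5 (rotate(-1)): offset=5, physical=[A,B,C,D,E,n,G,l,I], logical=[n,G,l,I,A,B,C,D,E]
After op 6 (replace(1, 'h')): offset=5, physical=[A,B,C,D,E,n,h,l,I], logical=[n,h,l,I,A,B,C,D,E]
After op 7 (swap(6, 8)): offset=5, physical=[A,B,E,D,C,n,h,l,I], logical=[n,h,l,I,A,B,E,D,C]
After op 8 (swap(5, 7)): offset=5, physical=[A,D,E,B,C,n,h,l,I], logical=[n,h,l,I,A,D,E,B,C]
After op 9 (replace(1, 'e')): offset=5, physical=[A,D,E,B,C,n,e,l,I], logical=[n,e,l,I,A,D,E,B,C]
After op 10 (replace(0, 'n')): offset=5, physical=[A,D,E,B,C,n,e,l,I], logical=[n,e,l,I,A,D,E,B,C]

Answer: C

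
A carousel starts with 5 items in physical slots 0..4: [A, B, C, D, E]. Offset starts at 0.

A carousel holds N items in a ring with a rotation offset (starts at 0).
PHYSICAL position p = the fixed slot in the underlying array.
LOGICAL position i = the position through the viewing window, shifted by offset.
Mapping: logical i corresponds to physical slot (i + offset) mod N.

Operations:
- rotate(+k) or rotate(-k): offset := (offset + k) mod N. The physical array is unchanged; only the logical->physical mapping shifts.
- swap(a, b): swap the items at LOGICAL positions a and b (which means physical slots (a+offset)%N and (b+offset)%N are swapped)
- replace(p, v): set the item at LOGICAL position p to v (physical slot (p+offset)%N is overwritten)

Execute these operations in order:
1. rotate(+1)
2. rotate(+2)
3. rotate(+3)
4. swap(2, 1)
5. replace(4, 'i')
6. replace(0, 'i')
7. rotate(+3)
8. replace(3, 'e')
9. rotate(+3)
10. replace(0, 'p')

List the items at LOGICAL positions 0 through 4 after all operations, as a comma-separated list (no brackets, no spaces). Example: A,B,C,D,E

Answer: p,C,E,i,i

Derivation:
After op 1 (rotate(+1)): offset=1, physical=[A,B,C,D,E], logical=[B,C,D,E,A]
After op 2 (rotate(+2)): offset=3, physical=[A,B,C,D,E], logical=[D,E,A,B,C]
After op 3 (rotate(+3)): offset=1, physical=[A,B,C,D,E], logical=[B,C,D,E,A]
After op 4 (swap(2, 1)): offset=1, physical=[A,B,D,C,E], logical=[B,D,C,E,A]
After op 5 (replace(4, 'i')): offset=1, physical=[i,B,D,C,E], logical=[B,D,C,E,i]
After op 6 (replace(0, 'i')): offset=1, physical=[i,i,D,C,E], logical=[i,D,C,E,i]
After op 7 (rotate(+3)): offset=4, physical=[i,i,D,C,E], logical=[E,i,i,D,C]
After op 8 (replace(3, 'e')): offset=4, physical=[i,i,e,C,E], logical=[E,i,i,e,C]
After op 9 (rotate(+3)): offset=2, physical=[i,i,e,C,E], logical=[e,C,E,i,i]
After op 10 (replace(0, 'p')): offset=2, physical=[i,i,p,C,E], logical=[p,C,E,i,i]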